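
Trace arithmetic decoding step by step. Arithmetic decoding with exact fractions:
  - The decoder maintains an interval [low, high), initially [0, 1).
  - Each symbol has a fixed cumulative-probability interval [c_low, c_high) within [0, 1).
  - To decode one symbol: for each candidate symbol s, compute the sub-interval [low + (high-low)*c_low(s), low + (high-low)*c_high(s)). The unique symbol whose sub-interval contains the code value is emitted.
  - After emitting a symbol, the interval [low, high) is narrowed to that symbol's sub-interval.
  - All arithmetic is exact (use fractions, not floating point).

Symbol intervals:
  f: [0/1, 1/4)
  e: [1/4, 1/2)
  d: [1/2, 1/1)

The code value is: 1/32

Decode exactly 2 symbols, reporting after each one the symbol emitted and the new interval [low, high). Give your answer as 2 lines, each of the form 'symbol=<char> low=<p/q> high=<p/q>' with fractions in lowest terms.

Answer: symbol=f low=0/1 high=1/4
symbol=f low=0/1 high=1/16

Derivation:
Step 1: interval [0/1, 1/1), width = 1/1 - 0/1 = 1/1
  'f': [0/1 + 1/1*0/1, 0/1 + 1/1*1/4) = [0/1, 1/4) <- contains code 1/32
  'e': [0/1 + 1/1*1/4, 0/1 + 1/1*1/2) = [1/4, 1/2)
  'd': [0/1 + 1/1*1/2, 0/1 + 1/1*1/1) = [1/2, 1/1)
  emit 'f', narrow to [0/1, 1/4)
Step 2: interval [0/1, 1/4), width = 1/4 - 0/1 = 1/4
  'f': [0/1 + 1/4*0/1, 0/1 + 1/4*1/4) = [0/1, 1/16) <- contains code 1/32
  'e': [0/1 + 1/4*1/4, 0/1 + 1/4*1/2) = [1/16, 1/8)
  'd': [0/1 + 1/4*1/2, 0/1 + 1/4*1/1) = [1/8, 1/4)
  emit 'f', narrow to [0/1, 1/16)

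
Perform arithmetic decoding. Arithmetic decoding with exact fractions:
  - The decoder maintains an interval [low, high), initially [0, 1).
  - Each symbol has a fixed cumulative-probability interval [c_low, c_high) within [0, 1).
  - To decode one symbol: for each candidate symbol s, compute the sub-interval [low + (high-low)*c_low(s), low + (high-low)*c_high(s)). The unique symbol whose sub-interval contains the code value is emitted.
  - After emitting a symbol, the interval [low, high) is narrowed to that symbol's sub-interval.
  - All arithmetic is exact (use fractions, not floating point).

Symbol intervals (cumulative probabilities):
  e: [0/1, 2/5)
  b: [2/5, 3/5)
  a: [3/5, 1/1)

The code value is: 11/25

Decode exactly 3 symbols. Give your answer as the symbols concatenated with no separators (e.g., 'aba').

Step 1: interval [0/1, 1/1), width = 1/1 - 0/1 = 1/1
  'e': [0/1 + 1/1*0/1, 0/1 + 1/1*2/5) = [0/1, 2/5)
  'b': [0/1 + 1/1*2/5, 0/1 + 1/1*3/5) = [2/5, 3/5) <- contains code 11/25
  'a': [0/1 + 1/1*3/5, 0/1 + 1/1*1/1) = [3/5, 1/1)
  emit 'b', narrow to [2/5, 3/5)
Step 2: interval [2/5, 3/5), width = 3/5 - 2/5 = 1/5
  'e': [2/5 + 1/5*0/1, 2/5 + 1/5*2/5) = [2/5, 12/25) <- contains code 11/25
  'b': [2/5 + 1/5*2/5, 2/5 + 1/5*3/5) = [12/25, 13/25)
  'a': [2/5 + 1/5*3/5, 2/5 + 1/5*1/1) = [13/25, 3/5)
  emit 'e', narrow to [2/5, 12/25)
Step 3: interval [2/5, 12/25), width = 12/25 - 2/5 = 2/25
  'e': [2/5 + 2/25*0/1, 2/5 + 2/25*2/5) = [2/5, 54/125)
  'b': [2/5 + 2/25*2/5, 2/5 + 2/25*3/5) = [54/125, 56/125) <- contains code 11/25
  'a': [2/5 + 2/25*3/5, 2/5 + 2/25*1/1) = [56/125, 12/25)
  emit 'b', narrow to [54/125, 56/125)

Answer: beb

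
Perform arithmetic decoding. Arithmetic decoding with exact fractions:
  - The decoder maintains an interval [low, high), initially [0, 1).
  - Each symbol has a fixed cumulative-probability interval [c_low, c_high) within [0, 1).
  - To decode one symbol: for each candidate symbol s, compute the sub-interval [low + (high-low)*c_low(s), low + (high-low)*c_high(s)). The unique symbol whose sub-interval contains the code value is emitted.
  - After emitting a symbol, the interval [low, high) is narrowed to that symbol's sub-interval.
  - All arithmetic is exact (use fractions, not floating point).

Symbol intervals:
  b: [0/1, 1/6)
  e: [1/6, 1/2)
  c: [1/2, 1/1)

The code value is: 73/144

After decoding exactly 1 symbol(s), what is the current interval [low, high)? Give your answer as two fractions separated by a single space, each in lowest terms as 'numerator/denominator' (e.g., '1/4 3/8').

Step 1: interval [0/1, 1/1), width = 1/1 - 0/1 = 1/1
  'b': [0/1 + 1/1*0/1, 0/1 + 1/1*1/6) = [0/1, 1/6)
  'e': [0/1 + 1/1*1/6, 0/1 + 1/1*1/2) = [1/6, 1/2)
  'c': [0/1 + 1/1*1/2, 0/1 + 1/1*1/1) = [1/2, 1/1) <- contains code 73/144
  emit 'c', narrow to [1/2, 1/1)

Answer: 1/2 1/1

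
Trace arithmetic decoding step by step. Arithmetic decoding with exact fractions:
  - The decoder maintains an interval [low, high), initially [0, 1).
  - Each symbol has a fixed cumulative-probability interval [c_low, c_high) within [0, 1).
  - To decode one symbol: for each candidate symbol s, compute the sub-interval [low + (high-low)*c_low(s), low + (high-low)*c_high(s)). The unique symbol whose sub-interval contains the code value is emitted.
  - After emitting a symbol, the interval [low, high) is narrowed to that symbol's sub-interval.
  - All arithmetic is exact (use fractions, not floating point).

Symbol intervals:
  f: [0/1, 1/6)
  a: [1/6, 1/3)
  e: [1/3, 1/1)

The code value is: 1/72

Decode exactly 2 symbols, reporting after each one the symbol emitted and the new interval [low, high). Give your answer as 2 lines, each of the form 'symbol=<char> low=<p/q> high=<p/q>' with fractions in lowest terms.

Answer: symbol=f low=0/1 high=1/6
symbol=f low=0/1 high=1/36

Derivation:
Step 1: interval [0/1, 1/1), width = 1/1 - 0/1 = 1/1
  'f': [0/1 + 1/1*0/1, 0/1 + 1/1*1/6) = [0/1, 1/6) <- contains code 1/72
  'a': [0/1 + 1/1*1/6, 0/1 + 1/1*1/3) = [1/6, 1/3)
  'e': [0/1 + 1/1*1/3, 0/1 + 1/1*1/1) = [1/3, 1/1)
  emit 'f', narrow to [0/1, 1/6)
Step 2: interval [0/1, 1/6), width = 1/6 - 0/1 = 1/6
  'f': [0/1 + 1/6*0/1, 0/1 + 1/6*1/6) = [0/1, 1/36) <- contains code 1/72
  'a': [0/1 + 1/6*1/6, 0/1 + 1/6*1/3) = [1/36, 1/18)
  'e': [0/1 + 1/6*1/3, 0/1 + 1/6*1/1) = [1/18, 1/6)
  emit 'f', narrow to [0/1, 1/36)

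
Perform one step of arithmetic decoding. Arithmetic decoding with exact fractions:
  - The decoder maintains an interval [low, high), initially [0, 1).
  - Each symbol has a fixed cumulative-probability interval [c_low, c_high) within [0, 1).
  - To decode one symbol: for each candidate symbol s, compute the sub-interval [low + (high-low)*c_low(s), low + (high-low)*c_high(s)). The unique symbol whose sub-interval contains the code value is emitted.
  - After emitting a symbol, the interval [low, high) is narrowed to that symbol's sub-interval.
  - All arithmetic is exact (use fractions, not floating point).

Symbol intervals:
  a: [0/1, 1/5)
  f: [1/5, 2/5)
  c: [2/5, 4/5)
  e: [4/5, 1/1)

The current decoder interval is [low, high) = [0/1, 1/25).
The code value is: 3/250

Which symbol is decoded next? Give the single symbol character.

Answer: f

Derivation:
Interval width = high − low = 1/25 − 0/1 = 1/25
Scaled code = (code − low) / width = (3/250 − 0/1) / 1/25 = 3/10
  a: [0/1, 1/5) 
  f: [1/5, 2/5) ← scaled code falls here ✓
  c: [2/5, 4/5) 
  e: [4/5, 1/1) 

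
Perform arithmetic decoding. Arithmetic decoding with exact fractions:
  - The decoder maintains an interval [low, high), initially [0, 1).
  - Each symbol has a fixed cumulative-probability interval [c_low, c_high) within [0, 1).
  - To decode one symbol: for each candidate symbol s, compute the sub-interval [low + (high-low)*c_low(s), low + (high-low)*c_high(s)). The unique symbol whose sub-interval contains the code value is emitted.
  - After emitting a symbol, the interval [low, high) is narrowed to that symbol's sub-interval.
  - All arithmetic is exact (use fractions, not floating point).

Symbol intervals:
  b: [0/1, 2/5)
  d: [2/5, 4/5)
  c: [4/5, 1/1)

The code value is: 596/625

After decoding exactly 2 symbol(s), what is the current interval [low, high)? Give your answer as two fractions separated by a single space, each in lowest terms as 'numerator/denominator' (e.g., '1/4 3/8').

Step 1: interval [0/1, 1/1), width = 1/1 - 0/1 = 1/1
  'b': [0/1 + 1/1*0/1, 0/1 + 1/1*2/5) = [0/1, 2/5)
  'd': [0/1 + 1/1*2/5, 0/1 + 1/1*4/5) = [2/5, 4/5)
  'c': [0/1 + 1/1*4/5, 0/1 + 1/1*1/1) = [4/5, 1/1) <- contains code 596/625
  emit 'c', narrow to [4/5, 1/1)
Step 2: interval [4/5, 1/1), width = 1/1 - 4/5 = 1/5
  'b': [4/5 + 1/5*0/1, 4/5 + 1/5*2/5) = [4/5, 22/25)
  'd': [4/5 + 1/5*2/5, 4/5 + 1/5*4/5) = [22/25, 24/25) <- contains code 596/625
  'c': [4/5 + 1/5*4/5, 4/5 + 1/5*1/1) = [24/25, 1/1)
  emit 'd', narrow to [22/25, 24/25)

Answer: 22/25 24/25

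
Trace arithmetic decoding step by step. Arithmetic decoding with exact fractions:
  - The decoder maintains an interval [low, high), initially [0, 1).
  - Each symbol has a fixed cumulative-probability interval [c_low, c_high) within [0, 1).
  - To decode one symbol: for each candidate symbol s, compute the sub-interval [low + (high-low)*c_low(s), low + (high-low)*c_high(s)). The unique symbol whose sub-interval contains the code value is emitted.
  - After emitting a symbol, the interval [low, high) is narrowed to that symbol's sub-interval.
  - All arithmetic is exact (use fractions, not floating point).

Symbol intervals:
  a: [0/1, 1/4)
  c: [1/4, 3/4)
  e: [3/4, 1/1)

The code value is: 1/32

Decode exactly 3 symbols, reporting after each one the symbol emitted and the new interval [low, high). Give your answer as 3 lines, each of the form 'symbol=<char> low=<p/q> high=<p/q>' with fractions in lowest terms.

Answer: symbol=a low=0/1 high=1/4
symbol=a low=0/1 high=1/16
symbol=c low=1/64 high=3/64

Derivation:
Step 1: interval [0/1, 1/1), width = 1/1 - 0/1 = 1/1
  'a': [0/1 + 1/1*0/1, 0/1 + 1/1*1/4) = [0/1, 1/4) <- contains code 1/32
  'c': [0/1 + 1/1*1/4, 0/1 + 1/1*3/4) = [1/4, 3/4)
  'e': [0/1 + 1/1*3/4, 0/1 + 1/1*1/1) = [3/4, 1/1)
  emit 'a', narrow to [0/1, 1/4)
Step 2: interval [0/1, 1/4), width = 1/4 - 0/1 = 1/4
  'a': [0/1 + 1/4*0/1, 0/1 + 1/4*1/4) = [0/1, 1/16) <- contains code 1/32
  'c': [0/1 + 1/4*1/4, 0/1 + 1/4*3/4) = [1/16, 3/16)
  'e': [0/1 + 1/4*3/4, 0/1 + 1/4*1/1) = [3/16, 1/4)
  emit 'a', narrow to [0/1, 1/16)
Step 3: interval [0/1, 1/16), width = 1/16 - 0/1 = 1/16
  'a': [0/1 + 1/16*0/1, 0/1 + 1/16*1/4) = [0/1, 1/64)
  'c': [0/1 + 1/16*1/4, 0/1 + 1/16*3/4) = [1/64, 3/64) <- contains code 1/32
  'e': [0/1 + 1/16*3/4, 0/1 + 1/16*1/1) = [3/64, 1/16)
  emit 'c', narrow to [1/64, 3/64)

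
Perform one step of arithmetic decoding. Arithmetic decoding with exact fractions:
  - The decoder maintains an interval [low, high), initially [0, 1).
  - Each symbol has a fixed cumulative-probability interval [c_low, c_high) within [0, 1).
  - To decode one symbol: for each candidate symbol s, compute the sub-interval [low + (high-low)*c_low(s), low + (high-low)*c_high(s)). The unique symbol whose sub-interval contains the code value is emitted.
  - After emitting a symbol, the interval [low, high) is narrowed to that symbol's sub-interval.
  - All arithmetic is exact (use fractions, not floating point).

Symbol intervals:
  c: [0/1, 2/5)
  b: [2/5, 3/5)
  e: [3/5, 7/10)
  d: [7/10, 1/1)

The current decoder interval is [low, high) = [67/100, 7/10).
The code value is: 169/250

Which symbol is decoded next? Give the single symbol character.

Answer: c

Derivation:
Interval width = high − low = 7/10 − 67/100 = 3/100
Scaled code = (code − low) / width = (169/250 − 67/100) / 3/100 = 1/5
  c: [0/1, 2/5) ← scaled code falls here ✓
  b: [2/5, 3/5) 
  e: [3/5, 7/10) 
  d: [7/10, 1/1) 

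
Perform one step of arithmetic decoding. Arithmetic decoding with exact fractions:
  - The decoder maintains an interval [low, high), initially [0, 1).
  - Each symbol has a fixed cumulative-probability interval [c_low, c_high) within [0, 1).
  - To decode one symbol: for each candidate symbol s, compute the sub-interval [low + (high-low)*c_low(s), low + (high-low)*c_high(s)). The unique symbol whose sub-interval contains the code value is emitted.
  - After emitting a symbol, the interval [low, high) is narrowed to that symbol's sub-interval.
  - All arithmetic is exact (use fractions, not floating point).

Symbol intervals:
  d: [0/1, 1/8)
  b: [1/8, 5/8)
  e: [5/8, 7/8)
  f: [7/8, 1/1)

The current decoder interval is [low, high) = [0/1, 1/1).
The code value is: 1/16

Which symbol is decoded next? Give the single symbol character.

Answer: d

Derivation:
Interval width = high − low = 1/1 − 0/1 = 1/1
Scaled code = (code − low) / width = (1/16 − 0/1) / 1/1 = 1/16
  d: [0/1, 1/8) ← scaled code falls here ✓
  b: [1/8, 5/8) 
  e: [5/8, 7/8) 
  f: [7/8, 1/1) 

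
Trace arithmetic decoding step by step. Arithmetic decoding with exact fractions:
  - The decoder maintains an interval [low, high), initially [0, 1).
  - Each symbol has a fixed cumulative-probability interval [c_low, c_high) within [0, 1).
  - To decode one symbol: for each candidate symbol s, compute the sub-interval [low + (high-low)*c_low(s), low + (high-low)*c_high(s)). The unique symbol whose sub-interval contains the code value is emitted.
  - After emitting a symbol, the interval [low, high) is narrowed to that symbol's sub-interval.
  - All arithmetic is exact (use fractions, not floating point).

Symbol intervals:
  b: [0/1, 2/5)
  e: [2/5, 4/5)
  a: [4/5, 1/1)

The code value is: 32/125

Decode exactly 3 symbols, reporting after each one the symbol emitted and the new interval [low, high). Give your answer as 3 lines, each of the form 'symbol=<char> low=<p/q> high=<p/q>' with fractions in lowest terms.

Step 1: interval [0/1, 1/1), width = 1/1 - 0/1 = 1/1
  'b': [0/1 + 1/1*0/1, 0/1 + 1/1*2/5) = [0/1, 2/5) <- contains code 32/125
  'e': [0/1 + 1/1*2/5, 0/1 + 1/1*4/5) = [2/5, 4/5)
  'a': [0/1 + 1/1*4/5, 0/1 + 1/1*1/1) = [4/5, 1/1)
  emit 'b', narrow to [0/1, 2/5)
Step 2: interval [0/1, 2/5), width = 2/5 - 0/1 = 2/5
  'b': [0/1 + 2/5*0/1, 0/1 + 2/5*2/5) = [0/1, 4/25)
  'e': [0/1 + 2/5*2/5, 0/1 + 2/5*4/5) = [4/25, 8/25) <- contains code 32/125
  'a': [0/1 + 2/5*4/5, 0/1 + 2/5*1/1) = [8/25, 2/5)
  emit 'e', narrow to [4/25, 8/25)
Step 3: interval [4/25, 8/25), width = 8/25 - 4/25 = 4/25
  'b': [4/25 + 4/25*0/1, 4/25 + 4/25*2/5) = [4/25, 28/125)
  'e': [4/25 + 4/25*2/5, 4/25 + 4/25*4/5) = [28/125, 36/125) <- contains code 32/125
  'a': [4/25 + 4/25*4/5, 4/25 + 4/25*1/1) = [36/125, 8/25)
  emit 'e', narrow to [28/125, 36/125)

Answer: symbol=b low=0/1 high=2/5
symbol=e low=4/25 high=8/25
symbol=e low=28/125 high=36/125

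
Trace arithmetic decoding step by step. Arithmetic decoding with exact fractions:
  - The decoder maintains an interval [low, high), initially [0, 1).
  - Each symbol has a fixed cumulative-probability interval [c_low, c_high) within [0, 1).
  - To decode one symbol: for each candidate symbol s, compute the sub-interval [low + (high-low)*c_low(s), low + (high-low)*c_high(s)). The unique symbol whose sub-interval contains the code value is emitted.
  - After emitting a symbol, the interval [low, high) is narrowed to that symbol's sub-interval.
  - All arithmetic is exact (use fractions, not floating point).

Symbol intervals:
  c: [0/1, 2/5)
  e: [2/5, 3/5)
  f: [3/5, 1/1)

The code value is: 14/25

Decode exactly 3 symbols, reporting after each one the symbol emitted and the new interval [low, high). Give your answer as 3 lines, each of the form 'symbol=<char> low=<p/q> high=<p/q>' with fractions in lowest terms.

Step 1: interval [0/1, 1/1), width = 1/1 - 0/1 = 1/1
  'c': [0/1 + 1/1*0/1, 0/1 + 1/1*2/5) = [0/1, 2/5)
  'e': [0/1 + 1/1*2/5, 0/1 + 1/1*3/5) = [2/5, 3/5) <- contains code 14/25
  'f': [0/1 + 1/1*3/5, 0/1 + 1/1*1/1) = [3/5, 1/1)
  emit 'e', narrow to [2/5, 3/5)
Step 2: interval [2/5, 3/5), width = 3/5 - 2/5 = 1/5
  'c': [2/5 + 1/5*0/1, 2/5 + 1/5*2/5) = [2/5, 12/25)
  'e': [2/5 + 1/5*2/5, 2/5 + 1/5*3/5) = [12/25, 13/25)
  'f': [2/5 + 1/5*3/5, 2/5 + 1/5*1/1) = [13/25, 3/5) <- contains code 14/25
  emit 'f', narrow to [13/25, 3/5)
Step 3: interval [13/25, 3/5), width = 3/5 - 13/25 = 2/25
  'c': [13/25 + 2/25*0/1, 13/25 + 2/25*2/5) = [13/25, 69/125)
  'e': [13/25 + 2/25*2/5, 13/25 + 2/25*3/5) = [69/125, 71/125) <- contains code 14/25
  'f': [13/25 + 2/25*3/5, 13/25 + 2/25*1/1) = [71/125, 3/5)
  emit 'e', narrow to [69/125, 71/125)

Answer: symbol=e low=2/5 high=3/5
symbol=f low=13/25 high=3/5
symbol=e low=69/125 high=71/125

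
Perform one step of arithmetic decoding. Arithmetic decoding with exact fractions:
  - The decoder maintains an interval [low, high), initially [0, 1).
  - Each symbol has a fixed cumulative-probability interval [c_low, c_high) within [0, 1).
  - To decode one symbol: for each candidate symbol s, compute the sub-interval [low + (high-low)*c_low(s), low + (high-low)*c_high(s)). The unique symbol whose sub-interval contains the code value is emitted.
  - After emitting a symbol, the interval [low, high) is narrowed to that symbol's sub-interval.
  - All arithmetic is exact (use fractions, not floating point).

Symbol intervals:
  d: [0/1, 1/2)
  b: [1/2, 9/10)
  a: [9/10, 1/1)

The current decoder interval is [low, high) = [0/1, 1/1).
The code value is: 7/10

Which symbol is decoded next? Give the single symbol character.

Interval width = high − low = 1/1 − 0/1 = 1/1
Scaled code = (code − low) / width = (7/10 − 0/1) / 1/1 = 7/10
  d: [0/1, 1/2) 
  b: [1/2, 9/10) ← scaled code falls here ✓
  a: [9/10, 1/1) 

Answer: b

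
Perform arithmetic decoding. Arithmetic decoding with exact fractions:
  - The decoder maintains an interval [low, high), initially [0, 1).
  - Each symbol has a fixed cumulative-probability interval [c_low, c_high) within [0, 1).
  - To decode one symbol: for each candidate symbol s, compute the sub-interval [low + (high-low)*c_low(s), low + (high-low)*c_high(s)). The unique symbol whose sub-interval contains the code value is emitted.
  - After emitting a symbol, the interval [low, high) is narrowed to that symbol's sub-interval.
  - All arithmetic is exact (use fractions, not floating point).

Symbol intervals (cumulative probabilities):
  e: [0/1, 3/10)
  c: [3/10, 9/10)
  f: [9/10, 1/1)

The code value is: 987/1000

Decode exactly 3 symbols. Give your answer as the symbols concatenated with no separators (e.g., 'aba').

Step 1: interval [0/1, 1/1), width = 1/1 - 0/1 = 1/1
  'e': [0/1 + 1/1*0/1, 0/1 + 1/1*3/10) = [0/1, 3/10)
  'c': [0/1 + 1/1*3/10, 0/1 + 1/1*9/10) = [3/10, 9/10)
  'f': [0/1 + 1/1*9/10, 0/1 + 1/1*1/1) = [9/10, 1/1) <- contains code 987/1000
  emit 'f', narrow to [9/10, 1/1)
Step 2: interval [9/10, 1/1), width = 1/1 - 9/10 = 1/10
  'e': [9/10 + 1/10*0/1, 9/10 + 1/10*3/10) = [9/10, 93/100)
  'c': [9/10 + 1/10*3/10, 9/10 + 1/10*9/10) = [93/100, 99/100) <- contains code 987/1000
  'f': [9/10 + 1/10*9/10, 9/10 + 1/10*1/1) = [99/100, 1/1)
  emit 'c', narrow to [93/100, 99/100)
Step 3: interval [93/100, 99/100), width = 99/100 - 93/100 = 3/50
  'e': [93/100 + 3/50*0/1, 93/100 + 3/50*3/10) = [93/100, 237/250)
  'c': [93/100 + 3/50*3/10, 93/100 + 3/50*9/10) = [237/250, 123/125)
  'f': [93/100 + 3/50*9/10, 93/100 + 3/50*1/1) = [123/125, 99/100) <- contains code 987/1000
  emit 'f', narrow to [123/125, 99/100)

Answer: fcf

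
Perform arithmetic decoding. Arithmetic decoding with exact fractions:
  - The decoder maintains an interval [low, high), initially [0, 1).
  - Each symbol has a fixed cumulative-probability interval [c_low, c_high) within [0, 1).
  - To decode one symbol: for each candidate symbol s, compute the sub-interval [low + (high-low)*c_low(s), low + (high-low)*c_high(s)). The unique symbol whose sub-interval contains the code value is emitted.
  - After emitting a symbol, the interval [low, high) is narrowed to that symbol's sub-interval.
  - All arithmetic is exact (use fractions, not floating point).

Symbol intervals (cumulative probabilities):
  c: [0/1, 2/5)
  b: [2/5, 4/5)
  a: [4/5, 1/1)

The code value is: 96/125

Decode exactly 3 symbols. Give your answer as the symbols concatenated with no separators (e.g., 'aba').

Step 1: interval [0/1, 1/1), width = 1/1 - 0/1 = 1/1
  'c': [0/1 + 1/1*0/1, 0/1 + 1/1*2/5) = [0/1, 2/5)
  'b': [0/1 + 1/1*2/5, 0/1 + 1/1*4/5) = [2/5, 4/5) <- contains code 96/125
  'a': [0/1 + 1/1*4/5, 0/1 + 1/1*1/1) = [4/5, 1/1)
  emit 'b', narrow to [2/5, 4/5)
Step 2: interval [2/5, 4/5), width = 4/5 - 2/5 = 2/5
  'c': [2/5 + 2/5*0/1, 2/5 + 2/5*2/5) = [2/5, 14/25)
  'b': [2/5 + 2/5*2/5, 2/5 + 2/5*4/5) = [14/25, 18/25)
  'a': [2/5 + 2/5*4/5, 2/5 + 2/5*1/1) = [18/25, 4/5) <- contains code 96/125
  emit 'a', narrow to [18/25, 4/5)
Step 3: interval [18/25, 4/5), width = 4/5 - 18/25 = 2/25
  'c': [18/25 + 2/25*0/1, 18/25 + 2/25*2/5) = [18/25, 94/125)
  'b': [18/25 + 2/25*2/5, 18/25 + 2/25*4/5) = [94/125, 98/125) <- contains code 96/125
  'a': [18/25 + 2/25*4/5, 18/25 + 2/25*1/1) = [98/125, 4/5)
  emit 'b', narrow to [94/125, 98/125)

Answer: bab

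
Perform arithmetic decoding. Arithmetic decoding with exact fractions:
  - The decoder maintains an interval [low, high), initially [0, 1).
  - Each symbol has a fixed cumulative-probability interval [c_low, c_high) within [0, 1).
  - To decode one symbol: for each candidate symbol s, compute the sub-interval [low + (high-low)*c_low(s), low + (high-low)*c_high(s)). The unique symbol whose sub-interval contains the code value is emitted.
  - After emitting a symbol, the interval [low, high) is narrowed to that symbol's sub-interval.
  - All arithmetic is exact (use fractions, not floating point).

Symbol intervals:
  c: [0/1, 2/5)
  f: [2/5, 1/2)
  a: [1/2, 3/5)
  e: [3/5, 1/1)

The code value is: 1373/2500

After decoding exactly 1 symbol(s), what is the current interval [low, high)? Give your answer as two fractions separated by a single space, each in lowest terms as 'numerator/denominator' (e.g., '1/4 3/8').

Step 1: interval [0/1, 1/1), width = 1/1 - 0/1 = 1/1
  'c': [0/1 + 1/1*0/1, 0/1 + 1/1*2/5) = [0/1, 2/5)
  'f': [0/1 + 1/1*2/5, 0/1 + 1/1*1/2) = [2/5, 1/2)
  'a': [0/1 + 1/1*1/2, 0/1 + 1/1*3/5) = [1/2, 3/5) <- contains code 1373/2500
  'e': [0/1 + 1/1*3/5, 0/1 + 1/1*1/1) = [3/5, 1/1)
  emit 'a', narrow to [1/2, 3/5)

Answer: 1/2 3/5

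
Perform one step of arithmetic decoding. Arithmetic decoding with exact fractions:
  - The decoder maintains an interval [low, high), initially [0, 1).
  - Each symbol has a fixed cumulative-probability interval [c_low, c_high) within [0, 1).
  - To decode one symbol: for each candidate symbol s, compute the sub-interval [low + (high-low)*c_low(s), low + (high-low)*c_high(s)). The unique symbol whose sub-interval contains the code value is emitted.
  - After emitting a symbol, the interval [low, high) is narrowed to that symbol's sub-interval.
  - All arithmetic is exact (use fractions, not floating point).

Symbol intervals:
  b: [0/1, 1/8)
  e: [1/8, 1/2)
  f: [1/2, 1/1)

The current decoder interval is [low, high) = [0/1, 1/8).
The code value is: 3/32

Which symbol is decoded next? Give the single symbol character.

Interval width = high − low = 1/8 − 0/1 = 1/8
Scaled code = (code − low) / width = (3/32 − 0/1) / 1/8 = 3/4
  b: [0/1, 1/8) 
  e: [1/8, 1/2) 
  f: [1/2, 1/1) ← scaled code falls here ✓

Answer: f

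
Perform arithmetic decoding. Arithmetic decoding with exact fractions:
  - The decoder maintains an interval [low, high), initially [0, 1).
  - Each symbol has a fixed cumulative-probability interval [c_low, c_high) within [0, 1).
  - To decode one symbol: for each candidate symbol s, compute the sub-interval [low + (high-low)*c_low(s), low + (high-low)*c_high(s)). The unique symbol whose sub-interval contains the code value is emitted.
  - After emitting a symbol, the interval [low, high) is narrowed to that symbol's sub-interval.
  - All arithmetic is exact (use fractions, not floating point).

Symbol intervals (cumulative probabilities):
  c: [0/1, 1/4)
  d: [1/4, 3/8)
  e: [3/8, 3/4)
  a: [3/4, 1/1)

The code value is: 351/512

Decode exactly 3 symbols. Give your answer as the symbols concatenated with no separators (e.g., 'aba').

Step 1: interval [0/1, 1/1), width = 1/1 - 0/1 = 1/1
  'c': [0/1 + 1/1*0/1, 0/1 + 1/1*1/4) = [0/1, 1/4)
  'd': [0/1 + 1/1*1/4, 0/1 + 1/1*3/8) = [1/4, 3/8)
  'e': [0/1 + 1/1*3/8, 0/1 + 1/1*3/4) = [3/8, 3/4) <- contains code 351/512
  'a': [0/1 + 1/1*3/4, 0/1 + 1/1*1/1) = [3/4, 1/1)
  emit 'e', narrow to [3/8, 3/4)
Step 2: interval [3/8, 3/4), width = 3/4 - 3/8 = 3/8
  'c': [3/8 + 3/8*0/1, 3/8 + 3/8*1/4) = [3/8, 15/32)
  'd': [3/8 + 3/8*1/4, 3/8 + 3/8*3/8) = [15/32, 33/64)
  'e': [3/8 + 3/8*3/8, 3/8 + 3/8*3/4) = [33/64, 21/32)
  'a': [3/8 + 3/8*3/4, 3/8 + 3/8*1/1) = [21/32, 3/4) <- contains code 351/512
  emit 'a', narrow to [21/32, 3/4)
Step 3: interval [21/32, 3/4), width = 3/4 - 21/32 = 3/32
  'c': [21/32 + 3/32*0/1, 21/32 + 3/32*1/4) = [21/32, 87/128)
  'd': [21/32 + 3/32*1/4, 21/32 + 3/32*3/8) = [87/128, 177/256) <- contains code 351/512
  'e': [21/32 + 3/32*3/8, 21/32 + 3/32*3/4) = [177/256, 93/128)
  'a': [21/32 + 3/32*3/4, 21/32 + 3/32*1/1) = [93/128, 3/4)
  emit 'd', narrow to [87/128, 177/256)

Answer: ead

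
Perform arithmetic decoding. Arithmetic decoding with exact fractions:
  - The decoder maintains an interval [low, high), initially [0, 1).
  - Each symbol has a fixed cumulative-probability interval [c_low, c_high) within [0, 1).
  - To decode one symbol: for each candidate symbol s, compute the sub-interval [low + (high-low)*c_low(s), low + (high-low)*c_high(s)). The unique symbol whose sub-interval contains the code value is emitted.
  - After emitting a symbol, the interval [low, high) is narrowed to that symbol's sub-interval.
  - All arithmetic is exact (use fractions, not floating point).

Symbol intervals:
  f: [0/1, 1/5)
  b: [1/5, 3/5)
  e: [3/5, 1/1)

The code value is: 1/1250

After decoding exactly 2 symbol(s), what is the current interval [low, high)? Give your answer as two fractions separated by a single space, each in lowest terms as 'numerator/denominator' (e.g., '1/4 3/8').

Answer: 0/1 1/25

Derivation:
Step 1: interval [0/1, 1/1), width = 1/1 - 0/1 = 1/1
  'f': [0/1 + 1/1*0/1, 0/1 + 1/1*1/5) = [0/1, 1/5) <- contains code 1/1250
  'b': [0/1 + 1/1*1/5, 0/1 + 1/1*3/5) = [1/5, 3/5)
  'e': [0/1 + 1/1*3/5, 0/1 + 1/1*1/1) = [3/5, 1/1)
  emit 'f', narrow to [0/1, 1/5)
Step 2: interval [0/1, 1/5), width = 1/5 - 0/1 = 1/5
  'f': [0/1 + 1/5*0/1, 0/1 + 1/5*1/5) = [0/1, 1/25) <- contains code 1/1250
  'b': [0/1 + 1/5*1/5, 0/1 + 1/5*3/5) = [1/25, 3/25)
  'e': [0/1 + 1/5*3/5, 0/1 + 1/5*1/1) = [3/25, 1/5)
  emit 'f', narrow to [0/1, 1/25)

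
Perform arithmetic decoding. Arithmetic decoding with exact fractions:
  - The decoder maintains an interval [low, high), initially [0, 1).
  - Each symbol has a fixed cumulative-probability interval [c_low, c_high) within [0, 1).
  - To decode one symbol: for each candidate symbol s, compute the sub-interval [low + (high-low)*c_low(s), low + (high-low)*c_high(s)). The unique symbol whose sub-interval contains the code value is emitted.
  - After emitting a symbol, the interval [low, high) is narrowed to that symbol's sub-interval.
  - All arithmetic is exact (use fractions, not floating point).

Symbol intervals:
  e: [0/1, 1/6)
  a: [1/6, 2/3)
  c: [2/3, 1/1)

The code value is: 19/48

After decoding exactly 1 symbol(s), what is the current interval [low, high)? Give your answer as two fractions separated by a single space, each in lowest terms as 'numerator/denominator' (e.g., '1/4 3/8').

Step 1: interval [0/1, 1/1), width = 1/1 - 0/1 = 1/1
  'e': [0/1 + 1/1*0/1, 0/1 + 1/1*1/6) = [0/1, 1/6)
  'a': [0/1 + 1/1*1/6, 0/1 + 1/1*2/3) = [1/6, 2/3) <- contains code 19/48
  'c': [0/1 + 1/1*2/3, 0/1 + 1/1*1/1) = [2/3, 1/1)
  emit 'a', narrow to [1/6, 2/3)

Answer: 1/6 2/3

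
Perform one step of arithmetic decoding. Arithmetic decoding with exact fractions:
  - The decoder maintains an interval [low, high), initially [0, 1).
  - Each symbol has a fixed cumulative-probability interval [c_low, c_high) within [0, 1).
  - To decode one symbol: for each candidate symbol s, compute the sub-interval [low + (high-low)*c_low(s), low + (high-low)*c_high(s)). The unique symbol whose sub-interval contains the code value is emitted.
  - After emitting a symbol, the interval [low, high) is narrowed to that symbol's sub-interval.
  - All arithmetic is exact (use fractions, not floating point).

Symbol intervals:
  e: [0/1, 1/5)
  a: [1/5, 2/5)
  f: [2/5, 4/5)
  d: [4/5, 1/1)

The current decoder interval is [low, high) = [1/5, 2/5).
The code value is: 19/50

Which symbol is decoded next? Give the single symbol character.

Answer: d

Derivation:
Interval width = high − low = 2/5 − 1/5 = 1/5
Scaled code = (code − low) / width = (19/50 − 1/5) / 1/5 = 9/10
  e: [0/1, 1/5) 
  a: [1/5, 2/5) 
  f: [2/5, 4/5) 
  d: [4/5, 1/1) ← scaled code falls here ✓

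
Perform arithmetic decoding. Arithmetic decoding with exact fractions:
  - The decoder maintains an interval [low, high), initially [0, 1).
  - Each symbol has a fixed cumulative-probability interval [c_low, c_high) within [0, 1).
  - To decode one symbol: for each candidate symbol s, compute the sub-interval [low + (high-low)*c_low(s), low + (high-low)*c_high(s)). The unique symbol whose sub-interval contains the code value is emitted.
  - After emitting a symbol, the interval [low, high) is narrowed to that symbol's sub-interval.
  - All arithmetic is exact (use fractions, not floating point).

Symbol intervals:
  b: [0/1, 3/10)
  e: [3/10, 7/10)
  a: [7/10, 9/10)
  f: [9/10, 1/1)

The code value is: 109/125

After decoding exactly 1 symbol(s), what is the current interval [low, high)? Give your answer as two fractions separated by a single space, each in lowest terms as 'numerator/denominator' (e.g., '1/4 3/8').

Step 1: interval [0/1, 1/1), width = 1/1 - 0/1 = 1/1
  'b': [0/1 + 1/1*0/1, 0/1 + 1/1*3/10) = [0/1, 3/10)
  'e': [0/1 + 1/1*3/10, 0/1 + 1/1*7/10) = [3/10, 7/10)
  'a': [0/1 + 1/1*7/10, 0/1 + 1/1*9/10) = [7/10, 9/10) <- contains code 109/125
  'f': [0/1 + 1/1*9/10, 0/1 + 1/1*1/1) = [9/10, 1/1)
  emit 'a', narrow to [7/10, 9/10)

Answer: 7/10 9/10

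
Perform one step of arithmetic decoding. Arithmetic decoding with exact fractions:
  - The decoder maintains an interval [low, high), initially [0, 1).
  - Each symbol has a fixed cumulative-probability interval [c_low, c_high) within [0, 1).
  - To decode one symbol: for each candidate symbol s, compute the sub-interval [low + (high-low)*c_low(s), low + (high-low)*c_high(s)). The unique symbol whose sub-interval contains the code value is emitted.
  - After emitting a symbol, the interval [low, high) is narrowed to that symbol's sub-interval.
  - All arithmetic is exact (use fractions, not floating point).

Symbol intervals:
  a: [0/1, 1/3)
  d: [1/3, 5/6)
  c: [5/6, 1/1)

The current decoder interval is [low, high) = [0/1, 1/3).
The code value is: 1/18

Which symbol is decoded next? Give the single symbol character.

Answer: a

Derivation:
Interval width = high − low = 1/3 − 0/1 = 1/3
Scaled code = (code − low) / width = (1/18 − 0/1) / 1/3 = 1/6
  a: [0/1, 1/3) ← scaled code falls here ✓
  d: [1/3, 5/6) 
  c: [5/6, 1/1) 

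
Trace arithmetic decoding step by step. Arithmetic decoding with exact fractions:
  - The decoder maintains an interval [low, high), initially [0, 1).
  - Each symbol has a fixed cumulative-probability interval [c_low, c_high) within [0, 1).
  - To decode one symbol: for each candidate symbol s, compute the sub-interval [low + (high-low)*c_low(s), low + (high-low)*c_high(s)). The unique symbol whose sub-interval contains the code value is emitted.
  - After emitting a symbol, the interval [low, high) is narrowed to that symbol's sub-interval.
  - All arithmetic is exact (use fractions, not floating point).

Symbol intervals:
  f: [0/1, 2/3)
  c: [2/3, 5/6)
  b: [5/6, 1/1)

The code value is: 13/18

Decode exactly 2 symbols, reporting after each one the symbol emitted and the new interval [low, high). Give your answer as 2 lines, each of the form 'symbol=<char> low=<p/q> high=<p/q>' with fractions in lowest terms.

Answer: symbol=c low=2/3 high=5/6
symbol=f low=2/3 high=7/9

Derivation:
Step 1: interval [0/1, 1/1), width = 1/1 - 0/1 = 1/1
  'f': [0/1 + 1/1*0/1, 0/1 + 1/1*2/3) = [0/1, 2/3)
  'c': [0/1 + 1/1*2/3, 0/1 + 1/1*5/6) = [2/3, 5/6) <- contains code 13/18
  'b': [0/1 + 1/1*5/6, 0/1 + 1/1*1/1) = [5/6, 1/1)
  emit 'c', narrow to [2/3, 5/6)
Step 2: interval [2/3, 5/6), width = 5/6 - 2/3 = 1/6
  'f': [2/3 + 1/6*0/1, 2/3 + 1/6*2/3) = [2/3, 7/9) <- contains code 13/18
  'c': [2/3 + 1/6*2/3, 2/3 + 1/6*5/6) = [7/9, 29/36)
  'b': [2/3 + 1/6*5/6, 2/3 + 1/6*1/1) = [29/36, 5/6)
  emit 'f', narrow to [2/3, 7/9)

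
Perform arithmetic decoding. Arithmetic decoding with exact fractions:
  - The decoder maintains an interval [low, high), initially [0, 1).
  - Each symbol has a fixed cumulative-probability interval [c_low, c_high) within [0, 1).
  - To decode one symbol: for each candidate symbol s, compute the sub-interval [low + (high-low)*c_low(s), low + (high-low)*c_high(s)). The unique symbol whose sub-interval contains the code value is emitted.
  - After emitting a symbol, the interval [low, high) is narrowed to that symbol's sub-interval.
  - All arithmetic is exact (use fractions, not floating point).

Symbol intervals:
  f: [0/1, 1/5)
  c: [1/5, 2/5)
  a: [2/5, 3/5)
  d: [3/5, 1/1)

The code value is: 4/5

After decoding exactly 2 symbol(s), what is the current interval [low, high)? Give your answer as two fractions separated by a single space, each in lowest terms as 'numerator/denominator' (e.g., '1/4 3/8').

Step 1: interval [0/1, 1/1), width = 1/1 - 0/1 = 1/1
  'f': [0/1 + 1/1*0/1, 0/1 + 1/1*1/5) = [0/1, 1/5)
  'c': [0/1 + 1/1*1/5, 0/1 + 1/1*2/5) = [1/5, 2/5)
  'a': [0/1 + 1/1*2/5, 0/1 + 1/1*3/5) = [2/5, 3/5)
  'd': [0/1 + 1/1*3/5, 0/1 + 1/1*1/1) = [3/5, 1/1) <- contains code 4/5
  emit 'd', narrow to [3/5, 1/1)
Step 2: interval [3/5, 1/1), width = 1/1 - 3/5 = 2/5
  'f': [3/5 + 2/5*0/1, 3/5 + 2/5*1/5) = [3/5, 17/25)
  'c': [3/5 + 2/5*1/5, 3/5 + 2/5*2/5) = [17/25, 19/25)
  'a': [3/5 + 2/5*2/5, 3/5 + 2/5*3/5) = [19/25, 21/25) <- contains code 4/5
  'd': [3/5 + 2/5*3/5, 3/5 + 2/5*1/1) = [21/25, 1/1)
  emit 'a', narrow to [19/25, 21/25)

Answer: 19/25 21/25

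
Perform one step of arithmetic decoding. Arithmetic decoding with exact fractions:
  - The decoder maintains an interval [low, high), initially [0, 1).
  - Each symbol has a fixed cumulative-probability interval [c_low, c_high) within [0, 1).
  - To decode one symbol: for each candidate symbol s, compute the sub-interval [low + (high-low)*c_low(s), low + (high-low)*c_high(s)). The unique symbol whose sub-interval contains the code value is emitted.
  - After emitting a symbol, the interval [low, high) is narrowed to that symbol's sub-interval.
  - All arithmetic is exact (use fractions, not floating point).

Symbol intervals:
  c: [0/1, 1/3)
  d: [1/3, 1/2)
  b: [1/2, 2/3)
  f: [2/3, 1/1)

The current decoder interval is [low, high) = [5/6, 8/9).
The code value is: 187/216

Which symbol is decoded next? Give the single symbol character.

Answer: b

Derivation:
Interval width = high − low = 8/9 − 5/6 = 1/18
Scaled code = (code − low) / width = (187/216 − 5/6) / 1/18 = 7/12
  c: [0/1, 1/3) 
  d: [1/3, 1/2) 
  b: [1/2, 2/3) ← scaled code falls here ✓
  f: [2/3, 1/1) 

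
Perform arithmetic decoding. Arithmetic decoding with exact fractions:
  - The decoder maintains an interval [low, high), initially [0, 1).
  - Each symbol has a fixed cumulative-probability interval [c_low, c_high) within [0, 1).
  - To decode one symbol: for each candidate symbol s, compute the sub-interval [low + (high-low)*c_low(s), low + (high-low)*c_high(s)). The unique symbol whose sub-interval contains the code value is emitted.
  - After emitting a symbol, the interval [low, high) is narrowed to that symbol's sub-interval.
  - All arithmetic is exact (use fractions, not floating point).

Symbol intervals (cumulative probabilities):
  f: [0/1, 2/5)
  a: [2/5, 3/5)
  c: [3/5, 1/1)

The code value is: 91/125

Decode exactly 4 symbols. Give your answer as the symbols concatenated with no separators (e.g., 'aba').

Step 1: interval [0/1, 1/1), width = 1/1 - 0/1 = 1/1
  'f': [0/1 + 1/1*0/1, 0/1 + 1/1*2/5) = [0/1, 2/5)
  'a': [0/1 + 1/1*2/5, 0/1 + 1/1*3/5) = [2/5, 3/5)
  'c': [0/1 + 1/1*3/5, 0/1 + 1/1*1/1) = [3/5, 1/1) <- contains code 91/125
  emit 'c', narrow to [3/5, 1/1)
Step 2: interval [3/5, 1/1), width = 1/1 - 3/5 = 2/5
  'f': [3/5 + 2/5*0/1, 3/5 + 2/5*2/5) = [3/5, 19/25) <- contains code 91/125
  'a': [3/5 + 2/5*2/5, 3/5 + 2/5*3/5) = [19/25, 21/25)
  'c': [3/5 + 2/5*3/5, 3/5 + 2/5*1/1) = [21/25, 1/1)
  emit 'f', narrow to [3/5, 19/25)
Step 3: interval [3/5, 19/25), width = 19/25 - 3/5 = 4/25
  'f': [3/5 + 4/25*0/1, 3/5 + 4/25*2/5) = [3/5, 83/125)
  'a': [3/5 + 4/25*2/5, 3/5 + 4/25*3/5) = [83/125, 87/125)
  'c': [3/5 + 4/25*3/5, 3/5 + 4/25*1/1) = [87/125, 19/25) <- contains code 91/125
  emit 'c', narrow to [87/125, 19/25)
Step 4: interval [87/125, 19/25), width = 19/25 - 87/125 = 8/125
  'f': [87/125 + 8/125*0/1, 87/125 + 8/125*2/5) = [87/125, 451/625)
  'a': [87/125 + 8/125*2/5, 87/125 + 8/125*3/5) = [451/625, 459/625) <- contains code 91/125
  'c': [87/125 + 8/125*3/5, 87/125 + 8/125*1/1) = [459/625, 19/25)
  emit 'a', narrow to [451/625, 459/625)

Answer: cfca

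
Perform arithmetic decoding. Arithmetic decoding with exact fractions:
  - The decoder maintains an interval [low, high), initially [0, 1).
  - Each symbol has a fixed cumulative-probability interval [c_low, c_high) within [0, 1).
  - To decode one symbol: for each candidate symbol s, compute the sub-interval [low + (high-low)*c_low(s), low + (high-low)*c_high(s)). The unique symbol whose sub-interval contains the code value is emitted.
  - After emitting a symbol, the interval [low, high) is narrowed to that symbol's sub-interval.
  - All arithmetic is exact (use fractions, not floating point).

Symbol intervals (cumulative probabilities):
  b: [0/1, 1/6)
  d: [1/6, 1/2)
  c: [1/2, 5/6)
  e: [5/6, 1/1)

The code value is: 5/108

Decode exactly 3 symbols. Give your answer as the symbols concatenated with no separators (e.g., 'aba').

Answer: bdd

Derivation:
Step 1: interval [0/1, 1/1), width = 1/1 - 0/1 = 1/1
  'b': [0/1 + 1/1*0/1, 0/1 + 1/1*1/6) = [0/1, 1/6) <- contains code 5/108
  'd': [0/1 + 1/1*1/6, 0/1 + 1/1*1/2) = [1/6, 1/2)
  'c': [0/1 + 1/1*1/2, 0/1 + 1/1*5/6) = [1/2, 5/6)
  'e': [0/1 + 1/1*5/6, 0/1 + 1/1*1/1) = [5/6, 1/1)
  emit 'b', narrow to [0/1, 1/6)
Step 2: interval [0/1, 1/6), width = 1/6 - 0/1 = 1/6
  'b': [0/1 + 1/6*0/1, 0/1 + 1/6*1/6) = [0/1, 1/36)
  'd': [0/1 + 1/6*1/6, 0/1 + 1/6*1/2) = [1/36, 1/12) <- contains code 5/108
  'c': [0/1 + 1/6*1/2, 0/1 + 1/6*5/6) = [1/12, 5/36)
  'e': [0/1 + 1/6*5/6, 0/1 + 1/6*1/1) = [5/36, 1/6)
  emit 'd', narrow to [1/36, 1/12)
Step 3: interval [1/36, 1/12), width = 1/12 - 1/36 = 1/18
  'b': [1/36 + 1/18*0/1, 1/36 + 1/18*1/6) = [1/36, 1/27)
  'd': [1/36 + 1/18*1/6, 1/36 + 1/18*1/2) = [1/27, 1/18) <- contains code 5/108
  'c': [1/36 + 1/18*1/2, 1/36 + 1/18*5/6) = [1/18, 2/27)
  'e': [1/36 + 1/18*5/6, 1/36 + 1/18*1/1) = [2/27, 1/12)
  emit 'd', narrow to [1/27, 1/18)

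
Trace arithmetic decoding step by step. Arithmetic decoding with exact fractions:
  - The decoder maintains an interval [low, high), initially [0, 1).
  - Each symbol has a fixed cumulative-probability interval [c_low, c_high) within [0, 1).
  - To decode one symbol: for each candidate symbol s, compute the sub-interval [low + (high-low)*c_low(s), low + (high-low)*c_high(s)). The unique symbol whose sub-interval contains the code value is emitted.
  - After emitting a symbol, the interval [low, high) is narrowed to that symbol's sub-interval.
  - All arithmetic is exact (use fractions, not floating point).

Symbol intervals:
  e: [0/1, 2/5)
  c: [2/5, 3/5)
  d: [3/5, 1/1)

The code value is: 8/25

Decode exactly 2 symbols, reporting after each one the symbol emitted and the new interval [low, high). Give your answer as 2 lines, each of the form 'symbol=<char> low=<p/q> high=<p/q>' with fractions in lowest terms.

Step 1: interval [0/1, 1/1), width = 1/1 - 0/1 = 1/1
  'e': [0/1 + 1/1*0/1, 0/1 + 1/1*2/5) = [0/1, 2/5) <- contains code 8/25
  'c': [0/1 + 1/1*2/5, 0/1 + 1/1*3/5) = [2/5, 3/5)
  'd': [0/1 + 1/1*3/5, 0/1 + 1/1*1/1) = [3/5, 1/1)
  emit 'e', narrow to [0/1, 2/5)
Step 2: interval [0/1, 2/5), width = 2/5 - 0/1 = 2/5
  'e': [0/1 + 2/5*0/1, 0/1 + 2/5*2/5) = [0/1, 4/25)
  'c': [0/1 + 2/5*2/5, 0/1 + 2/5*3/5) = [4/25, 6/25)
  'd': [0/1 + 2/5*3/5, 0/1 + 2/5*1/1) = [6/25, 2/5) <- contains code 8/25
  emit 'd', narrow to [6/25, 2/5)

Answer: symbol=e low=0/1 high=2/5
symbol=d low=6/25 high=2/5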